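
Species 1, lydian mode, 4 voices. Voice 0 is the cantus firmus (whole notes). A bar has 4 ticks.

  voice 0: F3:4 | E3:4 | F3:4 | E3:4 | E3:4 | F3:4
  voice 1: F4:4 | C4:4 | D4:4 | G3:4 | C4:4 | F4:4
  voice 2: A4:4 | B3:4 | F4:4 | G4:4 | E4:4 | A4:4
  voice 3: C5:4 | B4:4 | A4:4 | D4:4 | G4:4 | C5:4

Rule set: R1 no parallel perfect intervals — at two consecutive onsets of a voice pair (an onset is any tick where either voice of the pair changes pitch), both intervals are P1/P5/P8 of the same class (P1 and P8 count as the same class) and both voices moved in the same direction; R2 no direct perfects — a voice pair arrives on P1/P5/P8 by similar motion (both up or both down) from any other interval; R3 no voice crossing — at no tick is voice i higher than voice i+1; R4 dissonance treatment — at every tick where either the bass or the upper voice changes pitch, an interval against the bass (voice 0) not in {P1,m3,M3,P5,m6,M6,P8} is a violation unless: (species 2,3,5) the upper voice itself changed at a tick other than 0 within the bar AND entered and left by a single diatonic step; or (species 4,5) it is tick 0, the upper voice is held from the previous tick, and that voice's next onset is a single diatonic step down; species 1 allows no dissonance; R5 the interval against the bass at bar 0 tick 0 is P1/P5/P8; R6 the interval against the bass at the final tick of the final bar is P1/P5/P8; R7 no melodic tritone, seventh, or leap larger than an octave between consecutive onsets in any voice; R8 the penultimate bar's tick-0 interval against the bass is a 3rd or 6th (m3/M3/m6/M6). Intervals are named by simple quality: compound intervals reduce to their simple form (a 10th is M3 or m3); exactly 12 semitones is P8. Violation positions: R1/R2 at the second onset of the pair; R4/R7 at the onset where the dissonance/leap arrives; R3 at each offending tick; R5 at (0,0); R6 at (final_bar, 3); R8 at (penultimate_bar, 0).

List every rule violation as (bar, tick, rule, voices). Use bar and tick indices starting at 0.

bar 0: v0=F3 v1=F4 v2=A4 v3=C5 downbeat P5
bar 1: v0=E3 v1=C4 v2=B3 v3=B4 downbeat P5
bar 2: v0=F3 v1=D4 v2=F4 v3=A4 downbeat M3
bar 3: v0=E3 v1=G3 v2=G4 v3=D4 downbeat m7
bar 4: v0=E3 v1=C4 v2=E4 v3=G4 downbeat m3
bar 5: v0=F3 v1=F4 v2=A4 v3=C5 downbeat P5
  -> R5 @ bar 0 tick 0 v(0, 2): opens on M3
  -> R1 @ bar 1 tick 0 v(0, 3): F3/C5 P5 -> E3/B4 P5 similar
  -> R2 @ bar 1 tick 0 v(0, 2): F3/A4 M3 -> E3/B3 P5 similar
  -> R2 @ bar 1 tick 0 v(2, 3): A4/C5 m3 -> B3/B4 P8 similar
  -> R3 @ bar 1 tick 0 v(1, 2): C4 above B3
  -> R7 @ bar 1 tick 0 v(2,): A4->B3 leap 10st
  -> R3 @ bar 1 tick 1 v(1, 2): C4 above B3
  -> R3 @ bar 1 tick 2 v(1, 2): C4 above B3
  -> R3 @ bar 1 tick 3 v(1, 2): C4 above B3
  -> R2 @ bar 2 tick 0 v(0, 2): E3/B3 P5 -> F3/F4 P8 similar
  -> R7 @ bar 2 tick 0 v(2,): B3->F4 leap 6st
  -> R1 @ bar 3 tick 0 v(1, 3): D4/A4 P5 -> G3/D4 P5 similar
  -> R3 @ bar 3 tick 0 v(2, 3): G4 above D4
  -> R4 @ bar 3 tick 0 v(0, 3): E3/D4 m7 untreated
  -> R3 @ bar 3 tick 1 v(2, 3): G4 above D4
  -> R3 @ bar 3 tick 2 v(2, 3): G4 above D4
  -> R3 @ bar 3 tick 3 v(2, 3): G4 above D4
  -> R1 @ bar 4 tick 0 v(1, 3): G3/D4 P5 -> C4/G4 P5 similar
  -> R8 @ bar 4 tick 0 v(0, 2): penult P8 not 3rd/6th
  -> R1 @ bar 5 tick 0 v(1, 3): C4/G4 P5 -> F4/C5 P5 similar
  -> R2 @ bar 5 tick 0 v(0, 1): E3/C4 m6 -> F3/F4 P8 similar
  -> R2 @ bar 5 tick 0 v(0, 3): E3/G4 m3 -> F3/C5 P5 similar
  -> R6 @ bar 5 tick 3 v(0, 2): closes on M3

(0, 0, R5, (0, 2))
(1, 0, R1, (0, 3))
(1, 0, R2, (0, 2))
(1, 0, R2, (2, 3))
(1, 0, R3, (1, 2))
(1, 0, R7, (2,))
(1, 1, R3, (1, 2))
(1, 2, R3, (1, 2))
(1, 3, R3, (1, 2))
(2, 0, R2, (0, 2))
(2, 0, R7, (2,))
(3, 0, R1, (1, 3))
(3, 0, R3, (2, 3))
(3, 0, R4, (0, 3))
(3, 1, R3, (2, 3))
(3, 2, R3, (2, 3))
(3, 3, R3, (2, 3))
(4, 0, R1, (1, 3))
(4, 0, R8, (0, 2))
(5, 0, R1, (1, 3))
(5, 0, R2, (0, 1))
(5, 0, R2, (0, 3))
(5, 3, R6, (0, 2))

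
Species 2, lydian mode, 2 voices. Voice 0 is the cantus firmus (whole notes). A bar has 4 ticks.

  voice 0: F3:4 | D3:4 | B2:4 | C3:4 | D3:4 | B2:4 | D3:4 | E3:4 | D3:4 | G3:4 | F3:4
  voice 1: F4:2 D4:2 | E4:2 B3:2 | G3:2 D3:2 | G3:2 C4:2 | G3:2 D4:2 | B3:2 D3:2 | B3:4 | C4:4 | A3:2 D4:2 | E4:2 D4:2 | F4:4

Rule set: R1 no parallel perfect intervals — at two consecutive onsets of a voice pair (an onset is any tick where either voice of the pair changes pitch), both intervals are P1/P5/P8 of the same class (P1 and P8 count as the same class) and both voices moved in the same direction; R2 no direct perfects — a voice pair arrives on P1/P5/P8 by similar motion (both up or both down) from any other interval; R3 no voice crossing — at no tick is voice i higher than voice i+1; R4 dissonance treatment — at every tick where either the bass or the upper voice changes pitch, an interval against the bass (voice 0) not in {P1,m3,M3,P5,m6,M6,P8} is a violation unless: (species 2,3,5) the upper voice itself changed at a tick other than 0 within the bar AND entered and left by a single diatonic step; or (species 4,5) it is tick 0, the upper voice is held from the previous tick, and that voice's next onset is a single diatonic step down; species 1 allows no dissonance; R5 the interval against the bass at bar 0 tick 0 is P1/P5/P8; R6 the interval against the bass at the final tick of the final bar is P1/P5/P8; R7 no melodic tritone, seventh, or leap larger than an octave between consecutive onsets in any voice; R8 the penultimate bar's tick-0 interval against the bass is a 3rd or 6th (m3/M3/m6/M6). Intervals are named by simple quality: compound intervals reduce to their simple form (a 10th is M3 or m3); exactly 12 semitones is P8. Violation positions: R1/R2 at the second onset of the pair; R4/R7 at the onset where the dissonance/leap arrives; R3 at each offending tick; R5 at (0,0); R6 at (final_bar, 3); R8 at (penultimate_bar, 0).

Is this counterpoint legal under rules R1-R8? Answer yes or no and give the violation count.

bar 0: v0=F3 v1=F4 (P8)
bar 1: v0=D3 v1=E4 (M2)
bar 2: v0=B2 v1=G3 (m6)
bar 3: v0=C3 v1=G3 (P5)
bar 4: v0=D3 v1=G3 (P4)
bar 5: v0=B2 v1=B3 (P8)
bar 6: v0=D3 v1=B3 (M6)
bar 7: v0=E3 v1=C4 (m6)
bar 8: v0=D3 v1=A3 (P5)
bar 9: v0=G3 v1=E4 (M6)
bar 10: v0=F3 v1=F4 (P8)
  R4 @ bar1.0: D3/E4 M2 untreated
  R2 @ bar3.0: B2/D3 m3 -> C3/G3 P5 similar
  R4 @ bar4.0: D3/G3 P4 untreated
  R1 @ bar5.0: D3/D4 P8 -> B2/B3 P8 similar
  R2 @ bar8.0: E3/C4 m6 -> D3/A3 P5 similar

No (5 violations)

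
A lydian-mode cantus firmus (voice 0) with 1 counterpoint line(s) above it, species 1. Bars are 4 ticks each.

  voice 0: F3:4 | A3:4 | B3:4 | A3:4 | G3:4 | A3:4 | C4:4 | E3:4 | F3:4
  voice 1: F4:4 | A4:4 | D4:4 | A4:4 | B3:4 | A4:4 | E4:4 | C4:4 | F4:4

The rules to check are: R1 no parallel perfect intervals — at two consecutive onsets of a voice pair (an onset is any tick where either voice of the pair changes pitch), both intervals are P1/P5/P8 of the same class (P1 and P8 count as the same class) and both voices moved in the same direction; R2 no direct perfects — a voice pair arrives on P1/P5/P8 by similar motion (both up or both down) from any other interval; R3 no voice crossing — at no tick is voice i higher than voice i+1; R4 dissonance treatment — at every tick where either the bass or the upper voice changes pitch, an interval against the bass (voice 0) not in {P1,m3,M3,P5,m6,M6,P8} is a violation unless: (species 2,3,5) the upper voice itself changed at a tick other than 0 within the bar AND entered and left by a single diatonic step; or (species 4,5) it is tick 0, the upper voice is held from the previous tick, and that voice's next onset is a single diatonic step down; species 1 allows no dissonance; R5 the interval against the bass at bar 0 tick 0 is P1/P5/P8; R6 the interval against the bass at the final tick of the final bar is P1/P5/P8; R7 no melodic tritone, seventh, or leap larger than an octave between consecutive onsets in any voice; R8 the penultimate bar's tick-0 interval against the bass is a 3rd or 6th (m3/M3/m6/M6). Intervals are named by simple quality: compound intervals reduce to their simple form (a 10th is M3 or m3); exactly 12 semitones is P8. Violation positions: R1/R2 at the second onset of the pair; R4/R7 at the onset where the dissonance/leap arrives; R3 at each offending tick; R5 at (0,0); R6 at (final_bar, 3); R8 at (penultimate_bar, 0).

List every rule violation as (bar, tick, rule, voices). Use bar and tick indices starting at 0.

bar 0: v0=F3 v1=F4 downbeat P8
bar 1: v0=A3 v1=A4 downbeat P8
bar 2: v0=B3 v1=D4 downbeat m3
bar 3: v0=A3 v1=A4 downbeat P8
bar 4: v0=G3 v1=B3 downbeat M3
bar 5: v0=A3 v1=A4 downbeat P8
bar 6: v0=C4 v1=E4 downbeat M3
bar 7: v0=E3 v1=C4 downbeat m6
bar 8: v0=F3 v1=F4 downbeat P8
  -> R1 @ bar 1 tick 0 v(0, 1): F3/F4 P8 -> A3/A4 P8 similar
  -> R7 @ bar 4 tick 0 v(1,): A4->B3 leap 10st
  -> R2 @ bar 5 tick 0 v(0, 1): G3/B3 M3 -> A3/A4 P8 similar
  -> R7 @ bar 5 tick 0 v(1,): B3->A4 leap 10st
  -> R2 @ bar 8 tick 0 v(0, 1): E3/C4 m6 -> F3/F4 P8 similar

(1, 0, R1, (0, 1))
(4, 0, R7, (1,))
(5, 0, R2, (0, 1))
(5, 0, R7, (1,))
(8, 0, R2, (0, 1))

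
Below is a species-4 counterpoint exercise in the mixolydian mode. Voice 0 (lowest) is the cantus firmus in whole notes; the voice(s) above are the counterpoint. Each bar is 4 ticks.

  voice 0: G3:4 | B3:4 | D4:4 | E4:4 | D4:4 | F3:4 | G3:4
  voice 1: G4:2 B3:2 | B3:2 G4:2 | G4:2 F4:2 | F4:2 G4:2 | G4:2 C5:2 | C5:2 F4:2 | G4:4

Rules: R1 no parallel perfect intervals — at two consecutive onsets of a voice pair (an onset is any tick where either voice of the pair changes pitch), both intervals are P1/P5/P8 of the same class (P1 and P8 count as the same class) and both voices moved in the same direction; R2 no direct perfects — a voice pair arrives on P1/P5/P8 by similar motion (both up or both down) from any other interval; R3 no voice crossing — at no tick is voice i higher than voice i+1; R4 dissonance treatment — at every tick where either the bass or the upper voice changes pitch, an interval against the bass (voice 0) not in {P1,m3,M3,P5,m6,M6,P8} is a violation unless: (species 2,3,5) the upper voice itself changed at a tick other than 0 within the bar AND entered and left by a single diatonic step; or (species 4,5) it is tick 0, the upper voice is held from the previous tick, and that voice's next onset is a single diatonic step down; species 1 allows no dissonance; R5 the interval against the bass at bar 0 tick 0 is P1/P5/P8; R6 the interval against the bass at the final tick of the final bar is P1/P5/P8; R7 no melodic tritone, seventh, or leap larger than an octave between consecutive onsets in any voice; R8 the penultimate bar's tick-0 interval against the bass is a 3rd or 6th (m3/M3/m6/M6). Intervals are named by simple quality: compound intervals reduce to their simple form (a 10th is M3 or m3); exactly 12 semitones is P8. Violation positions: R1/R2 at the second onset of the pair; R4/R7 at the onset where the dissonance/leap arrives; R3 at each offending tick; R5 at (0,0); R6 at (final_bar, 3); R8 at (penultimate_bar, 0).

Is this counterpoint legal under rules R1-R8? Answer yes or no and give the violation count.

No (5 violations)

bar 0: v0=G3 v1=G4 (P8)
bar 1: v0=B3 v1=B3 (P1)
bar 2: v0=D4 v1=G4 (P4)
bar 3: v0=E4 v1=F4 (m2)
bar 4: v0=D4 v1=G4 (P4)
bar 5: v0=F3 v1=C5 (P5)
bar 6: v0=G3 v1=G4 (P8)
  R4 @ bar3.0: E4/F4 m2 untreated
  R4 @ bar4.0: D4/G4 P4 untreated
  R4 @ bar4.2: D4/C5 m7 untreated
  R8 @ bar5.0: penult P5 not 3rd/6th
  R1 @ bar6.0: F3/F4 P8 -> G3/G4 P8 similar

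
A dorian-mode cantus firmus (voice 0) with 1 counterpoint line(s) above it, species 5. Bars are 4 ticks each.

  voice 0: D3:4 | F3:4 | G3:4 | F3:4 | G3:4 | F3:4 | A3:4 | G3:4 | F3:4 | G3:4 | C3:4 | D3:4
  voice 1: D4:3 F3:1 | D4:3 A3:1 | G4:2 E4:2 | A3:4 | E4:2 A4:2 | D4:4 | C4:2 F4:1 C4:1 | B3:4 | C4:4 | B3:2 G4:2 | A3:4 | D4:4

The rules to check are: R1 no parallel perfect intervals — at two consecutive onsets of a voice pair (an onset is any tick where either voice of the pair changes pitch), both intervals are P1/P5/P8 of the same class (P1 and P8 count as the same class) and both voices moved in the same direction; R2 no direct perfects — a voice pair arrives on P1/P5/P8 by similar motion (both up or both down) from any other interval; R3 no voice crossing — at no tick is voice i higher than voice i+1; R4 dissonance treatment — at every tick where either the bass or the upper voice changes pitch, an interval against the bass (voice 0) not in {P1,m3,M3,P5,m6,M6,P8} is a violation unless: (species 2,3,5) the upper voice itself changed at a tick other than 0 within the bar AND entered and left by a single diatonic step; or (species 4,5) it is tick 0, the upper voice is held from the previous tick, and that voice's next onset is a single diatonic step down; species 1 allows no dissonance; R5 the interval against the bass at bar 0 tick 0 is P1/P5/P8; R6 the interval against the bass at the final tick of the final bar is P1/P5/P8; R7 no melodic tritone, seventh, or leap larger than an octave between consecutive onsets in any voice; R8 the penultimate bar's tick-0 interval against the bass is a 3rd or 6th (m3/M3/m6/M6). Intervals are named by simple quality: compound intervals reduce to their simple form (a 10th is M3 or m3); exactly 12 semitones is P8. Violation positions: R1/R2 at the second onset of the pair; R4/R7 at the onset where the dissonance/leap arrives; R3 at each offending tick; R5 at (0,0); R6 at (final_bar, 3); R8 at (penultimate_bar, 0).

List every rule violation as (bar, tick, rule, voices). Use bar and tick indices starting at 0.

bar 0: v0=D3 v1=D4 downbeat P8
bar 1: v0=F3 v1=D4 downbeat M6
bar 2: v0=G3 v1=G4 downbeat P8
bar 3: v0=F3 v1=A3 downbeat M3
bar 4: v0=G3 v1=E4 downbeat M6
bar 5: v0=F3 v1=D4 downbeat M6
bar 6: v0=A3 v1=C4 downbeat m3
bar 7: v0=G3 v1=B3 downbeat M3
bar 8: v0=F3 v1=C4 downbeat P5
bar 9: v0=G3 v1=B3 downbeat M3
bar 10: v0=C3 v1=A3 downbeat M6
bar 11: v0=D3 v1=D4 downbeat P8
  -> R2 @ bar 2 tick 0 v(0, 1): F3/A3 M3 -> G3/G4 P8 similar
  -> R7 @ bar 2 tick 0 v(1,): A3->G4 leap 10st
  -> R4 @ bar 4 tick 2 v(0, 1): G3/A4 M2 untreated
  -> R7 @ bar 10 tick 0 v(1,): G4->A3 leap 10st
  -> R2 @ bar 11 tick 0 v(0, 1): C3/A3 M6 -> D3/D4 P8 similar

(2, 0, R2, (0, 1))
(2, 0, R7, (1,))
(4, 2, R4, (0, 1))
(10, 0, R7, (1,))
(11, 0, R2, (0, 1))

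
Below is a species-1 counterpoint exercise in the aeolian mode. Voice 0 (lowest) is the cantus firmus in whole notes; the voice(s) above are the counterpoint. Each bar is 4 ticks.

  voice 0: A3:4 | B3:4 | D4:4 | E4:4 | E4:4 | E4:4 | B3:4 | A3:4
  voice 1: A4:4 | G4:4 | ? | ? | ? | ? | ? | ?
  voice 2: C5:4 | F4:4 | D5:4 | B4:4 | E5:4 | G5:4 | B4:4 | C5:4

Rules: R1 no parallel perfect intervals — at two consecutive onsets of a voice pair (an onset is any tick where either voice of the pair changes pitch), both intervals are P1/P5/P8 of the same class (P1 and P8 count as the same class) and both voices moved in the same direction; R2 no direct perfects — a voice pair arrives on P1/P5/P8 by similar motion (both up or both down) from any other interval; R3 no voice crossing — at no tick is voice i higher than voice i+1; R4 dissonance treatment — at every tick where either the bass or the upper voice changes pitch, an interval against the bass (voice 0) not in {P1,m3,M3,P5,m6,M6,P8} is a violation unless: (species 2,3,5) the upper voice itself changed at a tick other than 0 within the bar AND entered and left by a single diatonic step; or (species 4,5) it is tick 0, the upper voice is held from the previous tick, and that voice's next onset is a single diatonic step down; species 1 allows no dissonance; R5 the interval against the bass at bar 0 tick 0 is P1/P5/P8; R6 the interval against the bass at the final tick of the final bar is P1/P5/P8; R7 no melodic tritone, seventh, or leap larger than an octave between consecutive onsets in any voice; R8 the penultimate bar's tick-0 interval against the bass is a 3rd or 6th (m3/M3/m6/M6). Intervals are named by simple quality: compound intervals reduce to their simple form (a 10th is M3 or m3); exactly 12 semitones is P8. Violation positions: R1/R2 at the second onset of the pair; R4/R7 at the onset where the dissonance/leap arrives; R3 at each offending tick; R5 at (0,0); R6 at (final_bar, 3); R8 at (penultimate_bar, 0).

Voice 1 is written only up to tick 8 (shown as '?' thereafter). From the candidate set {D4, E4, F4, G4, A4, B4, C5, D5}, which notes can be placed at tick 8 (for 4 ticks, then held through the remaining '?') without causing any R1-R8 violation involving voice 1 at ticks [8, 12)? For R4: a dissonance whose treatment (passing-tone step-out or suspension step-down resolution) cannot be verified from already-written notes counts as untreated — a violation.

D4: legal
E4: violates R4
F4: legal
G4: violates R4
A4: violates R2
B4: legal
C5: violates R4
D5: violates R2

{B4, D4, F4}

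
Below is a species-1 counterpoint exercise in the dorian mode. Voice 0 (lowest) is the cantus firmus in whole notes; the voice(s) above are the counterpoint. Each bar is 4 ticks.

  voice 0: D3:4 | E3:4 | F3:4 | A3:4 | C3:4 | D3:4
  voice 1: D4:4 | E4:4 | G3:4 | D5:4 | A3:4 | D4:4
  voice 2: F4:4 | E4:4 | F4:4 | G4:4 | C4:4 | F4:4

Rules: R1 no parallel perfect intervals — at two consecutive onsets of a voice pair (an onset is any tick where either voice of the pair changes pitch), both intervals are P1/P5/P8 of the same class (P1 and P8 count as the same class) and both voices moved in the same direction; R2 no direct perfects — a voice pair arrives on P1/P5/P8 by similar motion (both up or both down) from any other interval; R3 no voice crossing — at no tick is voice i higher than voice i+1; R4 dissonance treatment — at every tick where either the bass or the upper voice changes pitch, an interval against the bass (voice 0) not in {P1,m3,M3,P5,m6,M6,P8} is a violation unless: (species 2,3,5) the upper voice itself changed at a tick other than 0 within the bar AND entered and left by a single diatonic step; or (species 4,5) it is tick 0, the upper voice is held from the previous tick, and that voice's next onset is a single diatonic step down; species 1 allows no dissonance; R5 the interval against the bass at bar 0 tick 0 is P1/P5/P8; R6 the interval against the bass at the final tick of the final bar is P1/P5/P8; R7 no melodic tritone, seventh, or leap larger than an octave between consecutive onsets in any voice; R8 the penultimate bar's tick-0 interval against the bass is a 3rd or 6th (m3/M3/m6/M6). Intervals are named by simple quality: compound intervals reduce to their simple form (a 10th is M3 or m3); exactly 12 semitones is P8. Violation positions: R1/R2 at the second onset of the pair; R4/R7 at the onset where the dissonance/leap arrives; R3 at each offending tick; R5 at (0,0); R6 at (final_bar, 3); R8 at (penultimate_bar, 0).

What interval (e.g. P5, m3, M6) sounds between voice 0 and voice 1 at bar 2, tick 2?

M2

voice 0=F3 voice 1=G3 -> M2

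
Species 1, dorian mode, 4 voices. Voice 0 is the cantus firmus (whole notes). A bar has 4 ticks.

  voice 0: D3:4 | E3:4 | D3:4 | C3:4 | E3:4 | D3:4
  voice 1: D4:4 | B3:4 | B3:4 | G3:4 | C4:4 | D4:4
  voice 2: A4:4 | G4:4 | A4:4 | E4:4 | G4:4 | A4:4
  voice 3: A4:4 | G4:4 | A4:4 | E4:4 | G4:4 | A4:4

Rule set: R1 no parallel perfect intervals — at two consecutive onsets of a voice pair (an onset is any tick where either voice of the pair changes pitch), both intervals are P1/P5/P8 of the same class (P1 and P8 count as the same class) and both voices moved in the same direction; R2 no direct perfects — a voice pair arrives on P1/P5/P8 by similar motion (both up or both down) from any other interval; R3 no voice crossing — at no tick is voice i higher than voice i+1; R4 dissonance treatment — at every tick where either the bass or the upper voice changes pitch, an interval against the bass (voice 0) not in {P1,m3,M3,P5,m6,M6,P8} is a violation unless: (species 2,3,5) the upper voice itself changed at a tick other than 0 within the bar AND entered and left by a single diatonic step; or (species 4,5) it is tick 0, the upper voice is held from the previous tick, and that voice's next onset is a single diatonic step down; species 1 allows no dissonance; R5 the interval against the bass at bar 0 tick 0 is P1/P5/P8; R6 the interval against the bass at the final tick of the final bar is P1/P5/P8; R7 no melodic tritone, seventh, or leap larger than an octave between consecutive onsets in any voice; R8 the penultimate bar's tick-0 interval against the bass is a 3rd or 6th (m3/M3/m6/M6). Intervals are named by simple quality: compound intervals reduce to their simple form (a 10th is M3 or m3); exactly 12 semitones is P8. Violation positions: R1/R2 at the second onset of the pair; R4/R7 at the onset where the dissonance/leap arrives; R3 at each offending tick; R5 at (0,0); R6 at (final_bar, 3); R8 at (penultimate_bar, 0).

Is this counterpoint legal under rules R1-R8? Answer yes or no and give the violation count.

No (10 violations)

bar 0: v0=D3 v1=D4 v2=A4 v3=A4 (P5)
bar 1: v0=E3 v1=B3 v2=G4 v3=G4 (m3)
bar 2: v0=D3 v1=B3 v2=A4 v3=A4 (P5)
bar 3: v0=C3 v1=G3 v2=E4 v3=E4 (M3)
bar 4: v0=E3 v1=C4 v2=G4 v3=G4 (m3)
bar 5: v0=D3 v1=D4 v2=A4 v3=A4 (P5)
  R1 @ bar1.0: A4/A4 P1 -> G4/G4 P1 similar
  R1 @ bar2.0: G4/G4 P1 -> A4/A4 P1 similar
  R1 @ bar3.0: A4/A4 P1 -> E4/E4 P1 similar
  R2 @ bar3.0: D3/B3 M6 -> C3/G3 P5 similar
  R1 @ bar4.0: E4/E4 P1 -> G4/G4 P1 similar
  R2 @ bar4.0: G3/E4 M6 -> C4/G4 P5 similar
  R2 @ bar4.0: G3/E4 M6 -> C4/G4 P5 similar
  R1 @ bar5.0: C4/G4 P5 -> D4/A4 P5 similar
  R1 @ bar5.0: C4/G4 P5 -> D4/A4 P5 similar
  R1 @ bar5.0: G4/G4 P1 -> A4/A4 P1 similar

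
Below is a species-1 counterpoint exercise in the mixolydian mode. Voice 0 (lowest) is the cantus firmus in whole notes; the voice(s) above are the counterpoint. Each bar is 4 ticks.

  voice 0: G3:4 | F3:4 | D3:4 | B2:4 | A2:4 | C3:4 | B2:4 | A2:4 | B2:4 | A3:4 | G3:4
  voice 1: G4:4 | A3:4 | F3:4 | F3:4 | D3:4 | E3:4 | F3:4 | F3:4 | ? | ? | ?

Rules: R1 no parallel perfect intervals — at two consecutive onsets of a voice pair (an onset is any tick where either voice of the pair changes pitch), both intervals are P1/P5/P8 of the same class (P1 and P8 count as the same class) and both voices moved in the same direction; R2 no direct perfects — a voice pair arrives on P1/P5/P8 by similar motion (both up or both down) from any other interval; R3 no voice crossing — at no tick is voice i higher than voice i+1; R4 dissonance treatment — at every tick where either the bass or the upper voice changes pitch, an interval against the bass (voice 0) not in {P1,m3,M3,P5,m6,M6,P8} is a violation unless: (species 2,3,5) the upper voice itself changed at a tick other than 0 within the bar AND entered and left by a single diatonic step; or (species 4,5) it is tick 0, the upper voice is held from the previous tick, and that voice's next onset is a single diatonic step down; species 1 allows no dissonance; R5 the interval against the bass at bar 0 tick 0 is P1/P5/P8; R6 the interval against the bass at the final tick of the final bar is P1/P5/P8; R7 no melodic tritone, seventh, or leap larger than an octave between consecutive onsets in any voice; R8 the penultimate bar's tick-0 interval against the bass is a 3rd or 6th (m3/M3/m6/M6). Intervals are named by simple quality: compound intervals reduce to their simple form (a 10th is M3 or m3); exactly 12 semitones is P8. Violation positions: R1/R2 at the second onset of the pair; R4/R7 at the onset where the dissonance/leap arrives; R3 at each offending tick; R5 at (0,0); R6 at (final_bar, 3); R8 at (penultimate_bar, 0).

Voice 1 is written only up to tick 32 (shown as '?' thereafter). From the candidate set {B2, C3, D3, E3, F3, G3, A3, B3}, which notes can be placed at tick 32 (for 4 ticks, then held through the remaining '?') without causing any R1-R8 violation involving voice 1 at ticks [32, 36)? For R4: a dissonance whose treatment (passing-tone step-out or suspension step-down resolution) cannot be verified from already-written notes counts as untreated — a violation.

{D3, G3}

B2: violates R7
C3: violates R4
D3: legal
E3: violates R4
F3: violates R4
G3: legal
A3: violates R4
B3: violates R2,R7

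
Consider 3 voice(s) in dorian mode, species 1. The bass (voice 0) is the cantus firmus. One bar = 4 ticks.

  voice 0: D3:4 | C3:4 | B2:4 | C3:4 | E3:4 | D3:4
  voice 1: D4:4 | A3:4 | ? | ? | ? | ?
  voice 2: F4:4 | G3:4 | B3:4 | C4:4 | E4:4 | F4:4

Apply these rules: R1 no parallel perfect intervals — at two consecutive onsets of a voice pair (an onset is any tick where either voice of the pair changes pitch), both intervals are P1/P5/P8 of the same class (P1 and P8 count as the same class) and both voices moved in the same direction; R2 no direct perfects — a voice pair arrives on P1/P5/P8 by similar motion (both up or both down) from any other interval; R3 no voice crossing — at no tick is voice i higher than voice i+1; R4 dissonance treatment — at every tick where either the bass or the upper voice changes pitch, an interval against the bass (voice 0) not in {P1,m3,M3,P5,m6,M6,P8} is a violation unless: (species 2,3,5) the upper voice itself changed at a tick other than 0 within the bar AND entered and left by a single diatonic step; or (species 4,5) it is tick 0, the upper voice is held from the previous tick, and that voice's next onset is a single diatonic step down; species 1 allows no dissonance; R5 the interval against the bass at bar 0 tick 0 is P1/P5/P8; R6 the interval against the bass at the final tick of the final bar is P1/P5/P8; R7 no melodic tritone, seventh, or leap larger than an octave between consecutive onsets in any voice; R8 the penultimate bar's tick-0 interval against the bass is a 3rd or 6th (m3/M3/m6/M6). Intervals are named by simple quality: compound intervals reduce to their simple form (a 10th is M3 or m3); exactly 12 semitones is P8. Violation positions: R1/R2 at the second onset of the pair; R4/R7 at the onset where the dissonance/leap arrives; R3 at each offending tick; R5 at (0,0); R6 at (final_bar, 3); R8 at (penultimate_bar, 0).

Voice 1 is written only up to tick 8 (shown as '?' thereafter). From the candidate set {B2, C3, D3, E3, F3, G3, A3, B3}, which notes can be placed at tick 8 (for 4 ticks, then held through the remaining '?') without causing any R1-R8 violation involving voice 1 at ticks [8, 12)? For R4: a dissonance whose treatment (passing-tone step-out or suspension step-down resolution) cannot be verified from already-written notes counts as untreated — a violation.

B2: violates R2,R7
C3: violates R4
D3: legal
E3: violates R4
F3: violates R4
G3: legal
A3: violates R4
B3: violates R2

{D3, G3}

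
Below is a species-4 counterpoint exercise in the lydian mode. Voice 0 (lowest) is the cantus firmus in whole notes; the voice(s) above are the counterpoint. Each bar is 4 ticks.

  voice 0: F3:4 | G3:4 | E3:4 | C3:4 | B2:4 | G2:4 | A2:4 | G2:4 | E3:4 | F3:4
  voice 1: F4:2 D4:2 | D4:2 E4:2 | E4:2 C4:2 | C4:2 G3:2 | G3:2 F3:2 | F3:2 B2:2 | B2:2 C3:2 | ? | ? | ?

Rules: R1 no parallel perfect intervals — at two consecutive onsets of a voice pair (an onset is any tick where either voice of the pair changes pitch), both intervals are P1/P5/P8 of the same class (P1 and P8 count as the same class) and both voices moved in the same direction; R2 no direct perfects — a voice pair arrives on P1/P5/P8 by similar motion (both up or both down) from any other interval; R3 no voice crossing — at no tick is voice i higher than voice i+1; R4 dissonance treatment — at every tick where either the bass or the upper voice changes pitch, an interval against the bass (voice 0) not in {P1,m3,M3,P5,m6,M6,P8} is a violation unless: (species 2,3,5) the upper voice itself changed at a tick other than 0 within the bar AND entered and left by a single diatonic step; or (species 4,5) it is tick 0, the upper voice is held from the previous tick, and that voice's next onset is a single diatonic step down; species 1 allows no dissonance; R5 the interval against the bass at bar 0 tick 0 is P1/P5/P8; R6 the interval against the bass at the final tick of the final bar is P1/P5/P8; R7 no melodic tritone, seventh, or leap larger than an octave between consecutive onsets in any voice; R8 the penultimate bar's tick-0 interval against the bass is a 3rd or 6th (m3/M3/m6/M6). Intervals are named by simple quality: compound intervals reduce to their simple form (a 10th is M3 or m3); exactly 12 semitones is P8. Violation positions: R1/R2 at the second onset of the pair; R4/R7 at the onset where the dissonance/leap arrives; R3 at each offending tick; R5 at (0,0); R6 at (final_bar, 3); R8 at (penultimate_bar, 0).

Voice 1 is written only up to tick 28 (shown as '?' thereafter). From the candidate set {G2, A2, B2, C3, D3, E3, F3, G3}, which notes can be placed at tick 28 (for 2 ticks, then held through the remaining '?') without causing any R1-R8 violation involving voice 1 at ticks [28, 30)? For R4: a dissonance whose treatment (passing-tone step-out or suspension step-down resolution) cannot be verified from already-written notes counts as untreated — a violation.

G2: violates R2
A2: violates R4
B2: legal
C3: violates R4
D3: legal
E3: legal
F3: violates R4
G3: legal

{B2, D3, E3, G3}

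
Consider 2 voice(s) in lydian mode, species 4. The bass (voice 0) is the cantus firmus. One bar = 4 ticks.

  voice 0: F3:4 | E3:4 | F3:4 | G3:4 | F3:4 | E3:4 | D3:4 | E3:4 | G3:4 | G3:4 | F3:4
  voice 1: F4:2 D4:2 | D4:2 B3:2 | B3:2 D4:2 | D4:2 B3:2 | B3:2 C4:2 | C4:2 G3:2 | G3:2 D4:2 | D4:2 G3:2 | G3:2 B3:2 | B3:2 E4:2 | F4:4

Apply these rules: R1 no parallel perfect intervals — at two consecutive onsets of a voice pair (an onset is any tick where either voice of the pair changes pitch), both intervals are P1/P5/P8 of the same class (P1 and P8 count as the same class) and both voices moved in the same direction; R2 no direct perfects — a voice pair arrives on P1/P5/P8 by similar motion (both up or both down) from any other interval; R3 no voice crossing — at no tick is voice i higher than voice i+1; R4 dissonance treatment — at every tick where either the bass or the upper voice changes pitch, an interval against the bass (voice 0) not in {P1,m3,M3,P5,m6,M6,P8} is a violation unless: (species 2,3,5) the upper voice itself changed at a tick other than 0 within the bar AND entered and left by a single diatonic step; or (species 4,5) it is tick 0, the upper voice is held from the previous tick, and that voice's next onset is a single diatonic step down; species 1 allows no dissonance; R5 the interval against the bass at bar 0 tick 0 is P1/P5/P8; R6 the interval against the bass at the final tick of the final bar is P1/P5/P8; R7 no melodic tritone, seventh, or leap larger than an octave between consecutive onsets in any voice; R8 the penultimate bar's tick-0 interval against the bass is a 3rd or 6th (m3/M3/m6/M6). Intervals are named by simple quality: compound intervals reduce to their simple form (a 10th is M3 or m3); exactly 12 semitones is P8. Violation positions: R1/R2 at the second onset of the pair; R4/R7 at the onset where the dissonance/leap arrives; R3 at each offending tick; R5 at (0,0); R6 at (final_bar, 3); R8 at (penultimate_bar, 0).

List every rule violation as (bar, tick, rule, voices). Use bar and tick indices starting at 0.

bar 0: v0=F3 v1=F4 downbeat P8
bar 1: v0=E3 v1=D4 downbeat m7
bar 2: v0=F3 v1=B3 downbeat TT
bar 3: v0=G3 v1=D4 downbeat P5
bar 4: v0=F3 v1=B3 downbeat TT
bar 5: v0=E3 v1=C4 downbeat m6
bar 6: v0=D3 v1=G3 downbeat P4
bar 7: v0=E3 v1=D4 downbeat m7
bar 8: v0=G3 v1=G3 downbeat P1
bar 9: v0=G3 v1=B3 downbeat M3
bar 10: v0=F3 v1=F4 downbeat P8
  -> R4 @ bar 1 tick 0 v(0, 1): E3/D4 m7 untreated
  -> R4 @ bar 2 tick 0 v(0, 1): F3/B3 TT untreated
  -> R4 @ bar 4 tick 0 v(0, 1): F3/B3 TT untreated
  -> R4 @ bar 6 tick 0 v(0, 1): D3/G3 P4 untreated
  -> R4 @ bar 7 tick 0 v(0, 1): E3/D4 m7 untreated

(1, 0, R4, (0, 1))
(2, 0, R4, (0, 1))
(4, 0, R4, (0, 1))
(6, 0, R4, (0, 1))
(7, 0, R4, (0, 1))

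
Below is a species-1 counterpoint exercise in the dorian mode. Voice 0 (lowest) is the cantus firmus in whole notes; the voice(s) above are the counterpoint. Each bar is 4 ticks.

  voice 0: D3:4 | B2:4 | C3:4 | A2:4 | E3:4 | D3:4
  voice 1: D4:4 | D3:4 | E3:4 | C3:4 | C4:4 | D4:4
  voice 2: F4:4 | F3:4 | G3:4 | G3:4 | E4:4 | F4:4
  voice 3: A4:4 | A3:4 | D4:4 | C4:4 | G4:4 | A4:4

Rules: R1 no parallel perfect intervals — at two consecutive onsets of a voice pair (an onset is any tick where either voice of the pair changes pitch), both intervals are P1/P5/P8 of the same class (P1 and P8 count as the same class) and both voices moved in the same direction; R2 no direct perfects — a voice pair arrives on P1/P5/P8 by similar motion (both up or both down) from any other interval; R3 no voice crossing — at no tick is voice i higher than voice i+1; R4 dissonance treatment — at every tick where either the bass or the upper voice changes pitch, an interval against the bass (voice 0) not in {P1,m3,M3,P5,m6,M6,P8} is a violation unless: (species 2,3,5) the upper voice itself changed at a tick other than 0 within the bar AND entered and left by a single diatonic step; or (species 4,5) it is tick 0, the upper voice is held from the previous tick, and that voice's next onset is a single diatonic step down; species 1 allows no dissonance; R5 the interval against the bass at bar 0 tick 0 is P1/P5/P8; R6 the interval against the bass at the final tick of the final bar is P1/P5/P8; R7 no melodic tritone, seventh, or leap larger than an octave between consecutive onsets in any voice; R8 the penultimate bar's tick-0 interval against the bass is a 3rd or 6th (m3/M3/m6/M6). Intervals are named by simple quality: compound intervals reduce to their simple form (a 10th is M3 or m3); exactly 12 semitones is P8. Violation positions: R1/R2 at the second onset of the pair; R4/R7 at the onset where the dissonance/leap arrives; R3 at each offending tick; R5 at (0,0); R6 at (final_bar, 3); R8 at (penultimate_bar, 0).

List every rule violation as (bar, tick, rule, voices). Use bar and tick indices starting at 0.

bar 0: v0=D3 v1=D4 v2=F4 v3=A4 downbeat P5
bar 1: v0=B2 v1=D3 v2=F3 v3=A3 downbeat m7
bar 2: v0=C3 v1=E3 v2=G3 v3=D4 downbeat M2
bar 3: v0=A2 v1=C3 v2=G3 v3=C4 downbeat m3
bar 4: v0=E3 v1=C4 v2=E4 v3=G4 downbeat m3
bar 5: v0=D3 v1=D4 v2=F4 v3=A4 downbeat P5
  -> R5 @ bar 0 tick 0 v(0, 2): opens on m3
  -> R1 @ bar 1 tick 0 v(1, 3): D4/A4 P5 -> D3/A3 P5 similar
  -> R4 @ bar 1 tick 0 v(0, 2): B2/F3 TT untreated
  -> R4 @ bar 1 tick 0 v(0, 3): B2/A3 m7 untreated
  -> R2 @ bar 2 tick 0 v(0, 2): B2/F3 TT -> C3/G3 P5 similar
  -> R2 @ bar 2 tick 0 v(2, 3): F3/A3 M3 -> G3/D4 P5 similar
  -> R4 @ bar 2 tick 0 v(0, 3): C3/D4 M2 untreated
  -> R2 @ bar 3 tick 0 v(1, 3): E3/D4 m7 -> C3/C4 P8 similar
  -> R4 @ bar 3 tick 0 v(0, 2): A2/G3 m7 untreated
  -> R2 @ bar 4 tick 0 v(0, 2): A2/G3 m7 -> E3/E4 P8 similar
  -> R2 @ bar 4 tick 0 v(1, 3): C3/C4 P8 -> C4/G4 P5 similar
  -> R8 @ bar 4 tick 0 v(0, 2): penult P8 not 3rd/6th
  -> R1 @ bar 5 tick 0 v(1, 3): C4/G4 P5 -> D4/A4 P5 similar
  -> R6 @ bar 5 tick 3 v(0, 2): closes on m3

(0, 0, R5, (0, 2))
(1, 0, R1, (1, 3))
(1, 0, R4, (0, 2))
(1, 0, R4, (0, 3))
(2, 0, R2, (0, 2))
(2, 0, R2, (2, 3))
(2, 0, R4, (0, 3))
(3, 0, R2, (1, 3))
(3, 0, R4, (0, 2))
(4, 0, R2, (0, 2))
(4, 0, R2, (1, 3))
(4, 0, R8, (0, 2))
(5, 0, R1, (1, 3))
(5, 3, R6, (0, 2))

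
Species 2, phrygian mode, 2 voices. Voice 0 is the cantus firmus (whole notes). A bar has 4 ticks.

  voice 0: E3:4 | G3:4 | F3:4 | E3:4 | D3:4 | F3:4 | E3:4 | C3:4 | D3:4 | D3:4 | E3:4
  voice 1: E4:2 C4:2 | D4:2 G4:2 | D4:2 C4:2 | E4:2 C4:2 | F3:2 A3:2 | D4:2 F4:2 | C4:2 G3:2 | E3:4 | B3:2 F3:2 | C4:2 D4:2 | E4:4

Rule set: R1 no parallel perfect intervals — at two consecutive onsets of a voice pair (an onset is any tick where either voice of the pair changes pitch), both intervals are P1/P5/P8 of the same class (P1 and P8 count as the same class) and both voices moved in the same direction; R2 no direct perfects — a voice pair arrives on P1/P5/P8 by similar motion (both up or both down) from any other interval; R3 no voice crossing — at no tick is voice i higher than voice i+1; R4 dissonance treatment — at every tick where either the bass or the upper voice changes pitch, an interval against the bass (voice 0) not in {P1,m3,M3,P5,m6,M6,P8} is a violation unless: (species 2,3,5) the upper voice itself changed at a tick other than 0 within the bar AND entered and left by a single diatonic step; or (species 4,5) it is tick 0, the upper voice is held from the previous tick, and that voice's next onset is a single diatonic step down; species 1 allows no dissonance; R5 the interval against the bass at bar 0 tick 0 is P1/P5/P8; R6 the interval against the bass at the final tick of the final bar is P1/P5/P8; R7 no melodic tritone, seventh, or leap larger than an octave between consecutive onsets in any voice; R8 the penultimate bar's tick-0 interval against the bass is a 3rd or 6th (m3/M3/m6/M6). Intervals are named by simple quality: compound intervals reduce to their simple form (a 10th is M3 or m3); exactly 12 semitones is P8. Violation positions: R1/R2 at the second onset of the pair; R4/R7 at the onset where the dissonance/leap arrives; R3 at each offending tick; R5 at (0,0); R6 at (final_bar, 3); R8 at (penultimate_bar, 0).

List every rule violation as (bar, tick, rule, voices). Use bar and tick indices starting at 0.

(1, 0, R2, (0, 1))
(8, 2, R7, (1,))
(9, 0, R4, (0, 1))
(9, 0, R8, (0, 1))
(10, 0, R1, (0, 1))

bar 0: v0=E3 v1=E4 downbeat P8
bar 1: v0=G3 v1=D4 downbeat P5
bar 2: v0=F3 v1=D4 downbeat M6
bar 3: v0=E3 v1=E4 downbeat P8
bar 4: v0=D3 v1=F3 downbeat m3
bar 5: v0=F3 v1=D4 downbeat M6
bar 6: v0=E3 v1=C4 downbeat m6
bar 7: v0=C3 v1=E3 downbeat M3
bar 8: v0=D3 v1=B3 downbeat M6
bar 9: v0=D3 v1=C4 downbeat m7
bar 10: v0=E3 v1=E4 downbeat P8
  -> R2 @ bar 1 tick 0 v(0, 1): E3/C4 m6 -> G3/D4 P5 similar
  -> R7 @ bar 8 tick 2 v(1,): B3->F3 leap 6st
  -> R4 @ bar 9 tick 0 v(0, 1): D3/C4 m7 untreated
  -> R8 @ bar 9 tick 0 v(0, 1): penult m7 not 3rd/6th
  -> R1 @ bar 10 tick 0 v(0, 1): D3/D4 P8 -> E3/E4 P8 similar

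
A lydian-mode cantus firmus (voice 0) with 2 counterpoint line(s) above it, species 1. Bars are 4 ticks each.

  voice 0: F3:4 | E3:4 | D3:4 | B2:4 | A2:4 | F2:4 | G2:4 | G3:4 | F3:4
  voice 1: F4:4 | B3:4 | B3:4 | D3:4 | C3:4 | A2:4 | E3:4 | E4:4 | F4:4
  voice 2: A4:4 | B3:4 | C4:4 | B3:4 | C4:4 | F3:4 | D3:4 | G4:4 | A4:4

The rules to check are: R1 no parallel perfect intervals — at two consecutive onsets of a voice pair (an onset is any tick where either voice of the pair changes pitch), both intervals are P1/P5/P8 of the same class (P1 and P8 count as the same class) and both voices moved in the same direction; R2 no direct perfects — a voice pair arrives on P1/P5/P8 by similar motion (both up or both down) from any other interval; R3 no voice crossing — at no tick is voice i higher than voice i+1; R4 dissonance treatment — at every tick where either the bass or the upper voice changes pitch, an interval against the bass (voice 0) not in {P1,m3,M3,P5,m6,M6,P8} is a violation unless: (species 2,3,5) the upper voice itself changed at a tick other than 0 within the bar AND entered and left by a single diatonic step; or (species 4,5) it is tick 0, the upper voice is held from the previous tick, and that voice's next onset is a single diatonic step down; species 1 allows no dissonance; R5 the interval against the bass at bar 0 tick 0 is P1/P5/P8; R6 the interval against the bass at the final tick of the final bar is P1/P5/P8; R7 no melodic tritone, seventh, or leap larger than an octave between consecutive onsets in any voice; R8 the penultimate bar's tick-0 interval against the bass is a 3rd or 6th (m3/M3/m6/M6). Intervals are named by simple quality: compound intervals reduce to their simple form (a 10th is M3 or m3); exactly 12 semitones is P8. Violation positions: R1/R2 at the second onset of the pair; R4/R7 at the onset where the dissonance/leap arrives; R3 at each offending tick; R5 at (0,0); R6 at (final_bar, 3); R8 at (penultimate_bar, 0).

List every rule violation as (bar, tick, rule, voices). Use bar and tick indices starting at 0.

bar 0: v0=F3 v1=F4 v2=A4 downbeat M3
bar 1: v0=E3 v1=B3 v2=B3 downbeat P5
bar 2: v0=D3 v1=B3 v2=C4 downbeat m7
bar 3: v0=B2 v1=D3 v2=B3 downbeat P8
bar 4: v0=A2 v1=C3 v2=C4 downbeat m3
bar 5: v0=F2 v1=A2 v2=F3 downbeat P8
bar 6: v0=G2 v1=E3 v2=D3 downbeat P5
bar 7: v0=G3 v1=E4 v2=G4 downbeat P8
bar 8: v0=F3 v1=F4 v2=A4 downbeat M3
  -> R5 @ bar 0 tick 0 v(0, 2): opens on M3
  -> R2 @ bar 1 tick 0 v(0, 1): F3/F4 P8 -> E3/B3 P5 similar
  -> R2 @ bar 1 tick 0 v(0, 2): F3/A4 M3 -> E3/B3 P5 similar
  -> R2 @ bar 1 tick 0 v(1, 2): F4/A4 M3 -> B3/B3 P1 similar
  -> R7 @ bar 1 tick 0 v(1,): F4->B3 leap 6st
  -> R7 @ bar 1 tick 0 v(2,): A4->B3 leap 10st
  -> R4 @ bar 2 tick 0 v(0, 2): D3/C4 m7 untreated
  -> R2 @ bar 3 tick 0 v(0, 2): D3/C4 m7 -> B2/B3 P8 similar
  -> R2 @ bar 5 tick 0 v(0, 2): A2/C4 m3 -> F2/F3 P8 similar
  -> R3 @ bar 6 tick 0 v(1, 2): E3 above D3
  -> R3 @ bar 6 tick 1 v(1, 2): E3 above D3
  -> R3 @ bar 6 tick 2 v(1, 2): E3 above D3
  -> R3 @ bar 6 tick 3 v(1, 2): E3 above D3
  -> R2 @ bar 7 tick 0 v(0, 2): G2/D3 P5 -> G3/G4 P8 similar
  -> R7 @ bar 7 tick 0 v(2,): D3->G4 leap 17st
  -> R8 @ bar 7 tick 0 v(0, 2): penult P8 not 3rd/6th
  -> R6 @ bar 8 tick 3 v(0, 2): closes on M3

(0, 0, R5, (0, 2))
(1, 0, R2, (0, 1))
(1, 0, R2, (0, 2))
(1, 0, R2, (1, 2))
(1, 0, R7, (1,))
(1, 0, R7, (2,))
(2, 0, R4, (0, 2))
(3, 0, R2, (0, 2))
(5, 0, R2, (0, 2))
(6, 0, R3, (1, 2))
(6, 1, R3, (1, 2))
(6, 2, R3, (1, 2))
(6, 3, R3, (1, 2))
(7, 0, R2, (0, 2))
(7, 0, R7, (2,))
(7, 0, R8, (0, 2))
(8, 3, R6, (0, 2))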